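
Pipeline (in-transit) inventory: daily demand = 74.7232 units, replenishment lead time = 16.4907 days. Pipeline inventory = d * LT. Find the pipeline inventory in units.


Pipeline = 74.7232 * 16.4907 = 1232.2379

1232.2379 units


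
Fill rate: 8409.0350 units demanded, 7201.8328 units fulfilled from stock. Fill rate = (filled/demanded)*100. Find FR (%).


FR = 7201.8328 / 8409.0350 * 100 = 85.6440

85.6440%


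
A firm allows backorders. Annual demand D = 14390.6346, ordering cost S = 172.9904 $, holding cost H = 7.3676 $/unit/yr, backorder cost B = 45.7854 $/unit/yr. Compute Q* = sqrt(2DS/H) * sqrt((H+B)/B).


sqrt(2DS/H) = 822.0589
sqrt((H+B)/B) = 1.0775
Q* = 822.0589 * 1.0775 = 885.7340

885.7340 units


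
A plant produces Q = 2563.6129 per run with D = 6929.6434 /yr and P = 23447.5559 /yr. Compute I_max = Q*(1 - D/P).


D/P = 0.2955
1 - D/P = 0.7045
I_max = 2563.6129 * 0.7045 = 1805.9679

1805.9679 units


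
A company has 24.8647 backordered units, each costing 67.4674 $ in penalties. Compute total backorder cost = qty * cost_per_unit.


Total = 24.8647 * 67.4674 = 1677.5567

1677.5567 $


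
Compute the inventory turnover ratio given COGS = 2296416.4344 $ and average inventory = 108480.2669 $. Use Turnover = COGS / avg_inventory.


Turnover = 2296416.4344 / 108480.2669 = 21.1690

21.1690


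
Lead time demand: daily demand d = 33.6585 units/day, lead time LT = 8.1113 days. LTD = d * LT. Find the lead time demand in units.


LTD = 33.6585 * 8.1113 = 273.0142

273.0142 units


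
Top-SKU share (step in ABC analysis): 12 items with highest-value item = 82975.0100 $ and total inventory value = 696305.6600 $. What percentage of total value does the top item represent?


Top item = 82975.0100
Total = 696305.6600
Percentage = 82975.0100 / 696305.6600 * 100 = 11.9165

11.9165%


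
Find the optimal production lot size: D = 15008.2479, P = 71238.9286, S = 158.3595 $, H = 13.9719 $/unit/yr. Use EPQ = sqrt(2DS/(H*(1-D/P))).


1 - D/P = 1 - 0.2107 = 0.7893
H*(1-D/P) = 11.0284
2DS = 4753397.2666
EPQ = sqrt(431015.2950) = 656.5176

656.5176 units


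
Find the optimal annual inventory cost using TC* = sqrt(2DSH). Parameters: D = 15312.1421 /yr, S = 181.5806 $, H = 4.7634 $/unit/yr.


2*D*S*H = 26488199.9202
TC* = sqrt(26488199.9202) = 5146.6688

5146.6688 $/yr


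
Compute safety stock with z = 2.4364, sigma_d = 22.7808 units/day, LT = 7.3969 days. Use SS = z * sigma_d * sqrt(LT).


sqrt(LT) = sqrt(7.3969) = 2.7197
SS = 2.4364 * 22.7808 * 2.7197 = 150.9532

150.9532 units


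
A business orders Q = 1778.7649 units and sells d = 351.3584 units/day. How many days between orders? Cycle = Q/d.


Cycle = 1778.7649 / 351.3584 = 5.0625

5.0625 days


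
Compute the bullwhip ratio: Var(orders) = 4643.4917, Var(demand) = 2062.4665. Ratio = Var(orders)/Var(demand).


BW = 4643.4917 / 2062.4665 = 2.2514

2.2514


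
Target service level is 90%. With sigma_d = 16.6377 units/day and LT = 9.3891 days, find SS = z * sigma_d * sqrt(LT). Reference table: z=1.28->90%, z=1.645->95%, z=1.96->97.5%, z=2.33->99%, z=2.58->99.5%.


From the table, SL = 90% corresponds to z = 1.28
sqrt(LT) = sqrt(9.3891) = 3.0642
SS = 1.28 * 16.6377 * 3.0642 = 65.2552

65.2552 units


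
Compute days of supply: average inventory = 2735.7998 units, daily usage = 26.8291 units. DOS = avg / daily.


DOS = 2735.7998 / 26.8291 = 101.9714

101.9714 days


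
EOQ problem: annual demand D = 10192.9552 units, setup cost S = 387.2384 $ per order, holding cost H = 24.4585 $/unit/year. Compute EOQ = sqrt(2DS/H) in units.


2*D*S = 2 * 10192.9552 * 387.2384 = 7894207.3258
2*D*S/H = 322759.2586
EOQ = sqrt(322759.2586) = 568.1191

568.1191 units


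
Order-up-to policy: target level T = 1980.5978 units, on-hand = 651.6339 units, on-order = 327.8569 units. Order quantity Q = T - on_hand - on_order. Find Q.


Inventory position = OH + OO = 651.6339 + 327.8569 = 979.4908
Q = 1980.5978 - 979.4908 = 1001.1070

1001.1070 units


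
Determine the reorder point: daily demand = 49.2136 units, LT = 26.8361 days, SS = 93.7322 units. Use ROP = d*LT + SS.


d*LT = 49.2136 * 26.8361 = 1320.7011
ROP = 1320.7011 + 93.7322 = 1414.4333

1414.4333 units


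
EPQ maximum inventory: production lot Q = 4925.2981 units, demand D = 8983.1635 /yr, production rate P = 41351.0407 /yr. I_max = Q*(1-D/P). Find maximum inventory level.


D/P = 0.2172
1 - D/P = 0.7828
I_max = 4925.2981 * 0.7828 = 3855.3188

3855.3188 units


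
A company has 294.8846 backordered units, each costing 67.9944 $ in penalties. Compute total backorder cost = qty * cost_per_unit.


Total = 294.8846 * 67.9944 = 20050.5014

20050.5014 $


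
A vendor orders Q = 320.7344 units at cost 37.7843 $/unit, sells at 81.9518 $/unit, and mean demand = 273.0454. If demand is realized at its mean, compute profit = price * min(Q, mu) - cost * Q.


Sales at mu = min(320.7344, 273.0454) = 273.0454
Revenue = 81.9518 * 273.0454 = 22376.5620
Total cost = 37.7843 * 320.7344 = 12118.7248
Profit = 22376.5620 - 12118.7248 = 10257.8372

10257.8372 $


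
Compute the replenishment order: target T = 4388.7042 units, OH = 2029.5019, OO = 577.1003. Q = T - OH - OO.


Inventory position = OH + OO = 2029.5019 + 577.1003 = 2606.6022
Q = 4388.7042 - 2606.6022 = 1782.1020

1782.1020 units


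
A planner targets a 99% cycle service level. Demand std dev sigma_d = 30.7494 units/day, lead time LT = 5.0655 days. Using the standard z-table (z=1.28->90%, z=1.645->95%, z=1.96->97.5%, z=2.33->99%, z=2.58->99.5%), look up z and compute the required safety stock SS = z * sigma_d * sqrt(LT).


From the table, SL = 99% corresponds to z = 2.33
sqrt(LT) = sqrt(5.0655) = 2.2507
SS = 2.33 * 30.7494 * 2.2507 = 161.2515

161.2515 units


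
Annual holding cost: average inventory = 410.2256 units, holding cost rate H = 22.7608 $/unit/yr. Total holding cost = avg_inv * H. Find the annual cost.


Cost = 410.2256 * 22.7608 = 9337.0628

9337.0628 $/yr


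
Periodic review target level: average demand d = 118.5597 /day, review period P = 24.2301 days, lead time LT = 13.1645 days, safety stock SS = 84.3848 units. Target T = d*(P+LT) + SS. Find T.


P + LT = 37.3946
d*(P+LT) = 118.5597 * 37.3946 = 4433.4926
T = 4433.4926 + 84.3848 = 4517.8774

4517.8774 units


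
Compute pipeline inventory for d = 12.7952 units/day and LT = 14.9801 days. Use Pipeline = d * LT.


Pipeline = 12.7952 * 14.9801 = 191.6734

191.6734 units


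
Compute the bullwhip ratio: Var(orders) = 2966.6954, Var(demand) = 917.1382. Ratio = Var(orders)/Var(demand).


BW = 2966.6954 / 917.1382 = 3.2347

3.2347


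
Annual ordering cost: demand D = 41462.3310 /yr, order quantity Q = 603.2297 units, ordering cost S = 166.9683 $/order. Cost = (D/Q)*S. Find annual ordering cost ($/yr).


Number of orders = D/Q = 68.7339
Cost = 68.7339 * 166.9683 = 11476.3827

11476.3827 $/yr


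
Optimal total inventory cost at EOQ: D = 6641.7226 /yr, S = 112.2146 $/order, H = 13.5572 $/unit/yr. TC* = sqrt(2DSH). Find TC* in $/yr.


2*D*S*H = 20208314.7307
TC* = sqrt(20208314.7307) = 4495.3659

4495.3659 $/yr


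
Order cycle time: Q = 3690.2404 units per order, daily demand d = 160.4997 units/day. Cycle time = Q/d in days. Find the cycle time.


Cycle = 3690.2404 / 160.4997 = 22.9922

22.9922 days


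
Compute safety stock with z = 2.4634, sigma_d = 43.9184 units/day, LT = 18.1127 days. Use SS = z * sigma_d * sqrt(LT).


sqrt(LT) = sqrt(18.1127) = 4.2559
SS = 2.4634 * 43.9184 * 4.2559 = 460.4400

460.4400 units


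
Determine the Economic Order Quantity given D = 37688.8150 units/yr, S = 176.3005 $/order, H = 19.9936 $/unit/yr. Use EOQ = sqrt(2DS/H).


2*D*S = 2 * 37688.8150 * 176.3005 = 13289113.8578
2*D*S/H = 664668.3868
EOQ = sqrt(664668.3868) = 815.2720

815.2720 units


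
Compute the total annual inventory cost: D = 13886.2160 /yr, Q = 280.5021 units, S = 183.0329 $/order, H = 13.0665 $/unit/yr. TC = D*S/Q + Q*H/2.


Ordering cost = D*S/Q = 9061.0173
Holding cost = Q*H/2 = 1832.5903
TC = 9061.0173 + 1832.5903 = 10893.6077

10893.6077 $/yr


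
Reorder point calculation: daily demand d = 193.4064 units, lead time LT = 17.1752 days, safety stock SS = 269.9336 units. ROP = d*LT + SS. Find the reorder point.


d*LT = 193.4064 * 17.1752 = 3321.7936
ROP = 3321.7936 + 269.9336 = 3591.7272

3591.7272 units


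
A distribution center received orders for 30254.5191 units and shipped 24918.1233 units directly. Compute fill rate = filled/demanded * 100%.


FR = 24918.1233 / 30254.5191 * 100 = 82.3617

82.3617%


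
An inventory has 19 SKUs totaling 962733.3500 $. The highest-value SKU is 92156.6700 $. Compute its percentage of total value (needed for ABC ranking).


Top item = 92156.6700
Total = 962733.3500
Percentage = 92156.6700 / 962733.3500 * 100 = 9.5724

9.5724%


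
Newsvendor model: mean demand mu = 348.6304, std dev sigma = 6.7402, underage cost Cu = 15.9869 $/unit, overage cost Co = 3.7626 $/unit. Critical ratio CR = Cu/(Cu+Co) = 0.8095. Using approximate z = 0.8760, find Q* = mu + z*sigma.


CR = Cu/(Cu+Co) = 15.9869/(15.9869+3.7626) = 0.8095
z = 0.8760
Q* = 348.6304 + 0.8760 * 6.7402 = 354.5348

354.5348 units


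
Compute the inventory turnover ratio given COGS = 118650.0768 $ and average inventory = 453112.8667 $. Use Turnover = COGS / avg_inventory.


Turnover = 118650.0768 / 453112.8667 = 0.2619

0.2619


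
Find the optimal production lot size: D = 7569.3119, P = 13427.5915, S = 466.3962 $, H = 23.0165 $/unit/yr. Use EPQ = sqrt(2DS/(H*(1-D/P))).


1 - D/P = 1 - 0.5637 = 0.4363
H*(1-D/P) = 10.0418
2DS = 7060596.6135
EPQ = sqrt(703121.1173) = 838.5232

838.5232 units


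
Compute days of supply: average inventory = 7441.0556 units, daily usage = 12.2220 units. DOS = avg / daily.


DOS = 7441.0556 / 12.2220 = 608.8247

608.8247 days


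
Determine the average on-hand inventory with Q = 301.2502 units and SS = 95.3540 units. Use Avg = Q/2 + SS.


Q/2 = 150.6251
Avg = 150.6251 + 95.3540 = 245.9791

245.9791 units


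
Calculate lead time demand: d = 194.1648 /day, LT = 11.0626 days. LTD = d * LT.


LTD = 194.1648 * 11.0626 = 2147.9675

2147.9675 units


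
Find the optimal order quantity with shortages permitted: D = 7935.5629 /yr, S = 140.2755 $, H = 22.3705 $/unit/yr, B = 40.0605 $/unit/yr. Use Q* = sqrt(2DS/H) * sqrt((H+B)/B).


sqrt(2DS/H) = 315.4692
sqrt((H+B)/B) = 1.2484
Q* = 315.4692 * 1.2484 = 393.8210

393.8210 units


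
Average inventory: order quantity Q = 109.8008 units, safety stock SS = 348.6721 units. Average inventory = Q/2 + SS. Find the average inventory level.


Q/2 = 54.9004
Avg = 54.9004 + 348.6721 = 403.5725

403.5725 units


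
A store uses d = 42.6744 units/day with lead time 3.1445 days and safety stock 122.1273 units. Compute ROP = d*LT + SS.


d*LT = 42.6744 * 3.1445 = 134.1897
ROP = 134.1897 + 122.1273 = 256.3170

256.3170 units


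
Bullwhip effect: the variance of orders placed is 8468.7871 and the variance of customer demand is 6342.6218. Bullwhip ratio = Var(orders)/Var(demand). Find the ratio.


BW = 8468.7871 / 6342.6218 = 1.3352

1.3352


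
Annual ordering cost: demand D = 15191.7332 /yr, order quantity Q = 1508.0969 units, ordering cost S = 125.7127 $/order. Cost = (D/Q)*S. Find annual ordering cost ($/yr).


Number of orders = D/Q = 10.0734
Cost = 10.0734 * 125.7127 = 1266.3601

1266.3601 $/yr


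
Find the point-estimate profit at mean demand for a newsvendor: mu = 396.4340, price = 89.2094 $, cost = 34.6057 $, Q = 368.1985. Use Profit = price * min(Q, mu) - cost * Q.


Sales at mu = min(368.1985, 396.4340) = 368.1985
Revenue = 89.2094 * 368.1985 = 32846.7673
Total cost = 34.6057 * 368.1985 = 12741.7668
Profit = 32846.7673 - 12741.7668 = 20105.0004

20105.0004 $


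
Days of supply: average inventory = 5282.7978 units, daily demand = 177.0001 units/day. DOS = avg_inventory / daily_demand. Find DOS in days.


DOS = 5282.7978 / 177.0001 = 29.8463

29.8463 days


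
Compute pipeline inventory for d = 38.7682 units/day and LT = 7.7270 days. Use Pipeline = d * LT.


Pipeline = 38.7682 * 7.7270 = 299.5619

299.5619 units


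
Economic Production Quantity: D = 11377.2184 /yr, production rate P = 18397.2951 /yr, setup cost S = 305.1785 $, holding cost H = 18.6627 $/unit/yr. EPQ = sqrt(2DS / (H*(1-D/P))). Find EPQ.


1 - D/P = 1 - 0.6184 = 0.3816
H*(1-D/P) = 7.1214
2DS = 6944164.8910
EPQ = sqrt(975119.1092) = 987.4812

987.4812 units


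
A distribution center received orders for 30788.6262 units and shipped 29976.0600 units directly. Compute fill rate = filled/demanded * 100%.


FR = 29976.0600 / 30788.6262 * 100 = 97.3608

97.3608%


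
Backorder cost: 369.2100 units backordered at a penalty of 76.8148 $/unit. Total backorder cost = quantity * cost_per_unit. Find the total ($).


Total = 369.2100 * 76.8148 = 28360.7923

28360.7923 $


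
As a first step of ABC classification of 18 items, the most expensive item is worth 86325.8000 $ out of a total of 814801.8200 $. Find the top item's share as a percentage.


Top item = 86325.8000
Total = 814801.8200
Percentage = 86325.8000 / 814801.8200 * 100 = 10.5947

10.5947%


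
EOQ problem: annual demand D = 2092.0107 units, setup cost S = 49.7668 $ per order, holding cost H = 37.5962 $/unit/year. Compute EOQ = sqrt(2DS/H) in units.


2*D*S = 2 * 2092.0107 * 49.7668 = 208225.3562
2*D*S/H = 5538.4681
EOQ = sqrt(5538.4681) = 74.4209

74.4209 units


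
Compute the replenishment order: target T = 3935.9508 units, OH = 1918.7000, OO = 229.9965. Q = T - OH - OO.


Inventory position = OH + OO = 1918.7000 + 229.9965 = 2148.6965
Q = 3935.9508 - 2148.6965 = 1787.2543

1787.2543 units


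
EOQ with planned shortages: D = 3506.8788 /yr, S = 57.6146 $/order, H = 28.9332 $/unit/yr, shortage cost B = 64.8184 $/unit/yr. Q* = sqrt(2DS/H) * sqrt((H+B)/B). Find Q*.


sqrt(2DS/H) = 118.1798
sqrt((H+B)/B) = 1.2027
Q* = 118.1798 * 1.2027 = 142.1293

142.1293 units


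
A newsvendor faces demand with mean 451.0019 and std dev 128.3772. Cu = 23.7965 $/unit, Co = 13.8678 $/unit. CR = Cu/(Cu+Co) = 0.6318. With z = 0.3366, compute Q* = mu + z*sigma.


CR = Cu/(Cu+Co) = 23.7965/(23.7965+13.8678) = 0.6318
z = 0.3366
Q* = 451.0019 + 0.3366 * 128.3772 = 494.2137

494.2137 units


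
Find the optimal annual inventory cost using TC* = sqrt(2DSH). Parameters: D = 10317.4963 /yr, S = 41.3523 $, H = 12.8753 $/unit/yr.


2*D*S*H = 10986550.1992
TC* = sqrt(10986550.1992) = 3314.5965

3314.5965 $/yr


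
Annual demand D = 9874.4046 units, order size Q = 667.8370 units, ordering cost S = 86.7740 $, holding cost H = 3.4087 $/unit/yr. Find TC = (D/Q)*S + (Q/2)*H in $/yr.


Ordering cost = D*S/Q = 1283.0101
Holding cost = Q*H/2 = 1138.2280
TC = 1283.0101 + 1138.2280 = 2421.2380

2421.2380 $/yr


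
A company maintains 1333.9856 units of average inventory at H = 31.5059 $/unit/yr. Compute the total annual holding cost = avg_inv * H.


Cost = 1333.9856 * 31.5059 = 42028.4169

42028.4169 $/yr


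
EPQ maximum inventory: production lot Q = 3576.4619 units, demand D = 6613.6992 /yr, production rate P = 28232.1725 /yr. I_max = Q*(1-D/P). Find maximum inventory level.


D/P = 0.2343
1 - D/P = 0.7657
I_max = 3576.4619 * 0.7657 = 2738.6361

2738.6361 units


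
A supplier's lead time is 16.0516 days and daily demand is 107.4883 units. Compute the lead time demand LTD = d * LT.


LTD = 107.4883 * 16.0516 = 1725.3592

1725.3592 units


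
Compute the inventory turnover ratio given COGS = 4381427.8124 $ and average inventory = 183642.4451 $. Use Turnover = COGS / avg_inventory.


Turnover = 4381427.8124 / 183642.4451 = 23.8585

23.8585


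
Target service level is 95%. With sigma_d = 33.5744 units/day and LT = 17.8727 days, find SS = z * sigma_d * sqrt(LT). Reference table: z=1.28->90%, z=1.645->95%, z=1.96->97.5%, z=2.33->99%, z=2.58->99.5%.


From the table, SL = 95% corresponds to z = 1.645
sqrt(LT) = sqrt(17.8727) = 4.2276
SS = 1.645 * 33.5744 * 4.2276 = 233.4905

233.4905 units


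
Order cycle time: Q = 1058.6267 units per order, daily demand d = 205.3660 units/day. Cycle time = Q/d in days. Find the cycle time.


Cycle = 1058.6267 / 205.3660 = 5.1548

5.1548 days


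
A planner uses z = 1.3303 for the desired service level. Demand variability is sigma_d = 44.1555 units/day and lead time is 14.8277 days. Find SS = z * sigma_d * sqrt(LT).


sqrt(LT) = sqrt(14.8277) = 3.8507
SS = 1.3303 * 44.1555 * 3.8507 = 226.1889

226.1889 units


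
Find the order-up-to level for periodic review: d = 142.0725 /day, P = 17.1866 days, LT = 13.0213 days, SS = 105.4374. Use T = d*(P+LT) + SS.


P + LT = 30.2079
d*(P+LT) = 142.0725 * 30.2079 = 4291.7119
T = 4291.7119 + 105.4374 = 4397.1493

4397.1493 units


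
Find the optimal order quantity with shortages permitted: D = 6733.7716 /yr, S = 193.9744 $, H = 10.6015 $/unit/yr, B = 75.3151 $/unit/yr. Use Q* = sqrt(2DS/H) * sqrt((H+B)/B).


sqrt(2DS/H) = 496.4011
sqrt((H+B)/B) = 1.0681
Q* = 496.4011 * 1.0681 = 530.1884

530.1884 units


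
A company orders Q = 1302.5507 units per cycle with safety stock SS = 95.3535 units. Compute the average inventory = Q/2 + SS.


Q/2 = 651.2754
Avg = 651.2754 + 95.3535 = 746.6289

746.6289 units


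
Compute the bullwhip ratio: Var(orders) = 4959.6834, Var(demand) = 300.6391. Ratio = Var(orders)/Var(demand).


BW = 4959.6834 / 300.6391 = 16.4971

16.4971


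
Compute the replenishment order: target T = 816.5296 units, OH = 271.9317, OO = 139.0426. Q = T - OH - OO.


Inventory position = OH + OO = 271.9317 + 139.0426 = 410.9743
Q = 816.5296 - 410.9743 = 405.5553

405.5553 units


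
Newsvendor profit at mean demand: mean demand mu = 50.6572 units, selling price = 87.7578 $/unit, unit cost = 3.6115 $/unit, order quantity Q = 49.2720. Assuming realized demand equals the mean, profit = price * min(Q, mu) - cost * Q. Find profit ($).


Sales at mu = min(49.2720, 50.6572) = 49.2720
Revenue = 87.7578 * 49.2720 = 4324.0023
Total cost = 3.6115 * 49.2720 = 177.9458
Profit = 4324.0023 - 177.9458 = 4146.0565

4146.0565 $


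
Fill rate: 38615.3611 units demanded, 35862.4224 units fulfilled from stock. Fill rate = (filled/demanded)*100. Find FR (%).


FR = 35862.4224 / 38615.3611 * 100 = 92.8709

92.8709%


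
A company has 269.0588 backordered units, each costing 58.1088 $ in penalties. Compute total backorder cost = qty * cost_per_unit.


Total = 269.0588 * 58.1088 = 15634.6840

15634.6840 $


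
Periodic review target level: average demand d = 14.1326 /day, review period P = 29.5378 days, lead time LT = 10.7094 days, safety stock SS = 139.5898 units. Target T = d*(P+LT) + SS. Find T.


P + LT = 40.2472
d*(P+LT) = 14.1326 * 40.2472 = 568.7976
T = 568.7976 + 139.5898 = 708.3874

708.3874 units


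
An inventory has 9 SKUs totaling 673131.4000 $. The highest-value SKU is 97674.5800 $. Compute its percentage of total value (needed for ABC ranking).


Top item = 97674.5800
Total = 673131.4000
Percentage = 97674.5800 / 673131.4000 * 100 = 14.5105

14.5105%


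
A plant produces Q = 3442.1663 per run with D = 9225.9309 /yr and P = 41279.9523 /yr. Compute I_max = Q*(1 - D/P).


D/P = 0.2235
1 - D/P = 0.7765
I_max = 3442.1663 * 0.7765 = 2672.8537

2672.8537 units


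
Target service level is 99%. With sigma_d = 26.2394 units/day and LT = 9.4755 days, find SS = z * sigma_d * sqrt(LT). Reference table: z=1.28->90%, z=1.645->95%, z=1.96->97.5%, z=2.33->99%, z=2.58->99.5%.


From the table, SL = 99% corresponds to z = 2.33
sqrt(LT) = sqrt(9.4755) = 3.0782
SS = 2.33 * 26.2394 * 3.0782 = 188.1962

188.1962 units


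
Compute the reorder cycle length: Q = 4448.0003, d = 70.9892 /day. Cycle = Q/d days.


Cycle = 4448.0003 / 70.9892 = 62.6574

62.6574 days


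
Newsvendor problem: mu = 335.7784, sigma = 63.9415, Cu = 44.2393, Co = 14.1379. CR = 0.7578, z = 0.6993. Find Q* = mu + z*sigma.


CR = Cu/(Cu+Co) = 44.2393/(44.2393+14.1379) = 0.7578
z = 0.6993
Q* = 335.7784 + 0.6993 * 63.9415 = 380.4927

380.4927 units


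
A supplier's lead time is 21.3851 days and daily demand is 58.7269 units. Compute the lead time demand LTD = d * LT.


LTD = 58.7269 * 21.3851 = 1255.8806

1255.8806 units


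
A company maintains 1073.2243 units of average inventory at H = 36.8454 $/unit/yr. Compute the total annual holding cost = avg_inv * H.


Cost = 1073.2243 * 36.8454 = 39543.3786

39543.3786 $/yr


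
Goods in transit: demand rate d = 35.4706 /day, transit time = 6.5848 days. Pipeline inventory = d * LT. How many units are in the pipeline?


Pipeline = 35.4706 * 6.5848 = 233.5668

233.5668 units


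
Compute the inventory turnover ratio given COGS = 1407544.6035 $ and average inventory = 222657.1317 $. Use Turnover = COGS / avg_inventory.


Turnover = 1407544.6035 / 222657.1317 = 6.3216

6.3216


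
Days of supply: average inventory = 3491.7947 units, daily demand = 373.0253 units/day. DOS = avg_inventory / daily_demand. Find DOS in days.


DOS = 3491.7947 / 373.0253 = 9.3607

9.3607 days


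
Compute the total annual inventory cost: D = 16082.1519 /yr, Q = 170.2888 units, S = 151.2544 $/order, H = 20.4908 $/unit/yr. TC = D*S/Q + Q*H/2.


Ordering cost = D*S/Q = 14284.5345
Holding cost = Q*H/2 = 1744.6769
TC = 14284.5345 + 1744.6769 = 16029.2114

16029.2114 $/yr


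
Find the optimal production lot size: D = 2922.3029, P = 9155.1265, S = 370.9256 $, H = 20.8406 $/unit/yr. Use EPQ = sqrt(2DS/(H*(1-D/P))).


1 - D/P = 1 - 0.3192 = 0.6808
H*(1-D/P) = 14.1883
2DS = 2167913.9131
EPQ = sqrt(152795.7689) = 390.8910

390.8910 units


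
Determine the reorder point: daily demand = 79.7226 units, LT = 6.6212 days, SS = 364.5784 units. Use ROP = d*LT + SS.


d*LT = 79.7226 * 6.6212 = 527.8593
ROP = 527.8593 + 364.5784 = 892.4377

892.4377 units


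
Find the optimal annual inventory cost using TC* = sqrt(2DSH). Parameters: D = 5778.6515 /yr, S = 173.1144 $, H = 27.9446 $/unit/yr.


2*D*S*H = 55909755.3341
TC* = sqrt(55909755.3341) = 7477.2826

7477.2826 $/yr


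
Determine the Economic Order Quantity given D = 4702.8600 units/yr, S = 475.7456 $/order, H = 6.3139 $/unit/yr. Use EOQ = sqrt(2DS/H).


2*D*S = 2 * 4702.8600 * 475.7456 = 4474729.9048
2*D*S/H = 708710.9243
EOQ = sqrt(708710.9243) = 841.8497

841.8497 units


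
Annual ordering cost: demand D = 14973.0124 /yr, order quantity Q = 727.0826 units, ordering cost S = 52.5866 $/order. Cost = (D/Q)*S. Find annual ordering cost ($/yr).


Number of orders = D/Q = 20.5933
Cost = 20.5933 * 52.5866 = 1082.9303

1082.9303 $/yr


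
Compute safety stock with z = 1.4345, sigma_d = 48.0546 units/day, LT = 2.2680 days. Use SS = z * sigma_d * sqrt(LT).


sqrt(LT) = sqrt(2.2680) = 1.5060
SS = 1.4345 * 48.0546 * 1.5060 = 103.8143

103.8143 units


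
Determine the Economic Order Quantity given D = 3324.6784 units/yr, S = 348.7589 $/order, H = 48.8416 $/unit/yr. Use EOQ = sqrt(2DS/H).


2*D*S = 2 * 3324.6784 * 348.7589 = 2319022.3633
2*D*S/H = 47480.4749
EOQ = sqrt(47480.4749) = 217.9001

217.9001 units


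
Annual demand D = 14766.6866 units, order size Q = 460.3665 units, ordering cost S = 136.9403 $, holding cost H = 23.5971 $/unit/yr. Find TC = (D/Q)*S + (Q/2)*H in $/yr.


Ordering cost = D*S/Q = 4392.4884
Holding cost = Q*H/2 = 5431.6572
TC = 4392.4884 + 5431.6572 = 9824.1455

9824.1455 $/yr


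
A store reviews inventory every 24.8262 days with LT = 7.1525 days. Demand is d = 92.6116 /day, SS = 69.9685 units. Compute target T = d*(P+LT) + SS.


P + LT = 31.9787
d*(P+LT) = 92.6116 * 31.9787 = 2961.5986
T = 2961.5986 + 69.9685 = 3031.5671

3031.5671 units


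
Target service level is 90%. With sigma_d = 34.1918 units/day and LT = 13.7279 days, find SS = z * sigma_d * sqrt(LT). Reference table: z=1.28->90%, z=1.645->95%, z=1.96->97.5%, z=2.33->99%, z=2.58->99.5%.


From the table, SL = 90% corresponds to z = 1.28
sqrt(LT) = sqrt(13.7279) = 3.7051
SS = 1.28 * 34.1918 * 3.7051 = 162.1564

162.1564 units


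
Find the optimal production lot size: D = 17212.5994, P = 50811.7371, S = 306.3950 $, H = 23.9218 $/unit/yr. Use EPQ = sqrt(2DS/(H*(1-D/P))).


1 - D/P = 1 - 0.3388 = 0.6612
H*(1-D/P) = 15.8182
2DS = 10547708.7863
EPQ = sqrt(666807.0554) = 816.5825

816.5825 units


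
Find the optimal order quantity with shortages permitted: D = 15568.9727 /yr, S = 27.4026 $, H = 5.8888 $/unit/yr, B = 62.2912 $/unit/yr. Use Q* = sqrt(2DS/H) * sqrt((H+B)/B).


sqrt(2DS/H) = 380.6514
sqrt((H+B)/B) = 1.0462
Q* = 380.6514 * 1.0462 = 398.2379

398.2379 units


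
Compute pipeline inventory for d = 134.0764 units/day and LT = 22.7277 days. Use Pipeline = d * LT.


Pipeline = 134.0764 * 22.7277 = 3047.2482

3047.2482 units


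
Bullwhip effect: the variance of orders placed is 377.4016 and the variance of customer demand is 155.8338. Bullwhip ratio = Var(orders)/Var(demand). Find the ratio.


BW = 377.4016 / 155.8338 = 2.4218

2.4218


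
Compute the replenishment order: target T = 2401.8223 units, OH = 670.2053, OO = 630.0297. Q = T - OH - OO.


Inventory position = OH + OO = 670.2053 + 630.0297 = 1300.2350
Q = 2401.8223 - 1300.2350 = 1101.5873

1101.5873 units


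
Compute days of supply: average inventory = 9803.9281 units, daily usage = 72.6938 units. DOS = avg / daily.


DOS = 9803.9281 / 72.6938 = 134.8661

134.8661 days


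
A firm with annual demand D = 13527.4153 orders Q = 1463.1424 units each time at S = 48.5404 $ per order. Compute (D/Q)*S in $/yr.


Number of orders = D/Q = 9.2455
Cost = 9.2455 * 48.5404 = 448.7780

448.7780 $/yr


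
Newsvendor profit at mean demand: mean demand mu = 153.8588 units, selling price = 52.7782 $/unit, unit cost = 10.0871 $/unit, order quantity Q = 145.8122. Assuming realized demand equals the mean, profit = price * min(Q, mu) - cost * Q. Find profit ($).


Sales at mu = min(145.8122, 153.8588) = 145.8122
Revenue = 52.7782 * 145.8122 = 7695.7055
Total cost = 10.0871 * 145.8122 = 1470.8222
Profit = 7695.7055 - 1470.8222 = 6224.8832

6224.8832 $


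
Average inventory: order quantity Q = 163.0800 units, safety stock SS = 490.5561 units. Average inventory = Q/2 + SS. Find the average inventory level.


Q/2 = 81.5400
Avg = 81.5400 + 490.5561 = 572.0961

572.0961 units


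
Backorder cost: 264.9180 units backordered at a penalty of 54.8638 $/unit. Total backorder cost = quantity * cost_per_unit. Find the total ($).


Total = 264.9180 * 54.8638 = 14534.4082

14534.4082 $


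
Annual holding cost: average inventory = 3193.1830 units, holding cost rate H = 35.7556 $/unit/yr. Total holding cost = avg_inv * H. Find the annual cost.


Cost = 3193.1830 * 35.7556 = 114174.1741

114174.1741 $/yr


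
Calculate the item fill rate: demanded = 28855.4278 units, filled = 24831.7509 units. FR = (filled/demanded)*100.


FR = 24831.7509 / 28855.4278 * 100 = 86.0557

86.0557%


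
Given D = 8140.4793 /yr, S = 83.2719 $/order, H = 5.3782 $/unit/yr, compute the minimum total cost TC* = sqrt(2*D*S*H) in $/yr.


2*D*S*H = 7291475.0542
TC* = sqrt(7291475.0542) = 2700.2731

2700.2731 $/yr


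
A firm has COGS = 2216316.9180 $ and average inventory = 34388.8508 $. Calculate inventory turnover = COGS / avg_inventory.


Turnover = 2216316.9180 / 34388.8508 = 64.4487

64.4487


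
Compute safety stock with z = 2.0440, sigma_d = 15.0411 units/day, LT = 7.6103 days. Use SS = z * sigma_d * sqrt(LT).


sqrt(LT) = sqrt(7.6103) = 2.7587
SS = 2.0440 * 15.0411 * 2.7587 = 84.8128

84.8128 units


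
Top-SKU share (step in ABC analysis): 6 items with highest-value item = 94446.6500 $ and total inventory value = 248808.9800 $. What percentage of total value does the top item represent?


Top item = 94446.6500
Total = 248808.9800
Percentage = 94446.6500 / 248808.9800 * 100 = 37.9595

37.9595%


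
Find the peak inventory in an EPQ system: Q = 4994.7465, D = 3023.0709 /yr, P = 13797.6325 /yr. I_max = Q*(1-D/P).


D/P = 0.2191
1 - D/P = 0.7809
I_max = 4994.7465 * 0.7809 = 3900.3941

3900.3941 units


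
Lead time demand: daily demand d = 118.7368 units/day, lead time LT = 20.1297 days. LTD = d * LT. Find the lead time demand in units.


LTD = 118.7368 * 20.1297 = 2390.1362

2390.1362 units


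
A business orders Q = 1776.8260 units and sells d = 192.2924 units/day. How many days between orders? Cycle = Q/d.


Cycle = 1776.8260 / 192.2924 = 9.2402

9.2402 days


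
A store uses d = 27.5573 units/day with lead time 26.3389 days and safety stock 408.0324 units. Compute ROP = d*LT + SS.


d*LT = 27.5573 * 26.3389 = 725.8290
ROP = 725.8290 + 408.0324 = 1133.8614

1133.8614 units


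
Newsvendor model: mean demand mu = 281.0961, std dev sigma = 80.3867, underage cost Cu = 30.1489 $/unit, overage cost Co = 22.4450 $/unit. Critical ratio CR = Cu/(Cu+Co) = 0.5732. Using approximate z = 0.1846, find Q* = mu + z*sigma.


CR = Cu/(Cu+Co) = 30.1489/(30.1489+22.4450) = 0.5732
z = 0.1846
Q* = 281.0961 + 0.1846 * 80.3867 = 295.9355

295.9355 units


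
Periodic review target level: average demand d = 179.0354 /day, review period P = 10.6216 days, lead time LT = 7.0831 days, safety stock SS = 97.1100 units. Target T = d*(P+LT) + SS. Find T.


P + LT = 17.7047
d*(P+LT) = 179.0354 * 17.7047 = 3169.7680
T = 3169.7680 + 97.1100 = 3266.8780

3266.8780 units


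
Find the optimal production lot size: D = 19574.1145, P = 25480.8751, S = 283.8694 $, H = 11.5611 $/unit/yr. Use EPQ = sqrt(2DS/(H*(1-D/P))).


1 - D/P = 1 - 0.7682 = 0.2318
H*(1-D/P) = 2.6800
2DS = 11112984.2773
EPQ = sqrt(4146641.7109) = 2036.3305

2036.3305 units


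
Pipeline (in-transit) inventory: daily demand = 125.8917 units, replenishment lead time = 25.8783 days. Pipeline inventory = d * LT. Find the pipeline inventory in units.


Pipeline = 125.8917 * 25.8783 = 3257.8632

3257.8632 units


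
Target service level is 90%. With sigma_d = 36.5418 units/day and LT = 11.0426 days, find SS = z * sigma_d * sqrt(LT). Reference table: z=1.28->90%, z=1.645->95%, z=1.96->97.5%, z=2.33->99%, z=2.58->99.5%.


From the table, SL = 90% corresponds to z = 1.28
sqrt(LT) = sqrt(11.0426) = 3.3230
SS = 1.28 * 36.5418 * 3.3230 = 155.4303

155.4303 units


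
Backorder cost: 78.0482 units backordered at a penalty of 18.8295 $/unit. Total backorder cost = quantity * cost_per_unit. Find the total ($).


Total = 78.0482 * 18.8295 = 1469.6086

1469.6086 $


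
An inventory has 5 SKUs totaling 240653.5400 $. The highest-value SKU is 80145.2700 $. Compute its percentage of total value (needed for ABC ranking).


Top item = 80145.2700
Total = 240653.5400
Percentage = 80145.2700 / 240653.5400 * 100 = 33.3032

33.3032%


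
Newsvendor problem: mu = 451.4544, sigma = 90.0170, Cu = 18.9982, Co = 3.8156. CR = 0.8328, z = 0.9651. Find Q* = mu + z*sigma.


CR = Cu/(Cu+Co) = 18.9982/(18.9982+3.8156) = 0.8328
z = 0.9651
Q* = 451.4544 + 0.9651 * 90.0170 = 538.3298

538.3298 units


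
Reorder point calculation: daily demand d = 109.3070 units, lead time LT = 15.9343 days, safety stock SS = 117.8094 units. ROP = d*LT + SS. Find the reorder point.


d*LT = 109.3070 * 15.9343 = 1741.7305
ROP = 1741.7305 + 117.8094 = 1859.5399

1859.5399 units


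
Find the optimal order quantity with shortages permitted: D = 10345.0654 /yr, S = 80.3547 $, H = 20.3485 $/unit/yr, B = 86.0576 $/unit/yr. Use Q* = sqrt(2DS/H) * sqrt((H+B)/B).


sqrt(2DS/H) = 285.8387
sqrt((H+B)/B) = 1.1120
Q* = 285.8387 * 1.1120 = 317.8408

317.8408 units


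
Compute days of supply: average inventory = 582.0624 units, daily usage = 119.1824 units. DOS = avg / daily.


DOS = 582.0624 / 119.1824 = 4.8838

4.8838 days


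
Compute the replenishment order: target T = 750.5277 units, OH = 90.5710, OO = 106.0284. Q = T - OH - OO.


Inventory position = OH + OO = 90.5710 + 106.0284 = 196.5994
Q = 750.5277 - 196.5994 = 553.9283

553.9283 units


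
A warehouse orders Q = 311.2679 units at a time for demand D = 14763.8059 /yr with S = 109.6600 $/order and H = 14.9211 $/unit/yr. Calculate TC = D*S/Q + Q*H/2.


Ordering cost = D*S/Q = 5201.3039
Holding cost = Q*H/2 = 2322.2297
TC = 5201.3039 + 2322.2297 = 7523.5337

7523.5337 $/yr


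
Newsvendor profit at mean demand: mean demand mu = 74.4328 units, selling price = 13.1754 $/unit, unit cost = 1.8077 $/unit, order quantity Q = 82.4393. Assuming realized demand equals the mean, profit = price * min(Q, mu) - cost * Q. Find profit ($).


Sales at mu = min(82.4393, 74.4328) = 74.4328
Revenue = 13.1754 * 74.4328 = 980.6819
Total cost = 1.8077 * 82.4393 = 149.0255
Profit = 980.6819 - 149.0255 = 831.6564

831.6564 $


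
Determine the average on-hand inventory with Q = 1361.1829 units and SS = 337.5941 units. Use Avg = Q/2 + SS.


Q/2 = 680.5915
Avg = 680.5915 + 337.5941 = 1018.1856

1018.1856 units


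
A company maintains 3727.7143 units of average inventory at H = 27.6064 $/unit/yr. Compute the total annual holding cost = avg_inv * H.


Cost = 3727.7143 * 27.6064 = 102908.7721

102908.7721 $/yr


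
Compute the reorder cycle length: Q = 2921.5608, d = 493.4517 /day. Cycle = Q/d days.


Cycle = 2921.5608 / 493.4517 = 5.9207

5.9207 days


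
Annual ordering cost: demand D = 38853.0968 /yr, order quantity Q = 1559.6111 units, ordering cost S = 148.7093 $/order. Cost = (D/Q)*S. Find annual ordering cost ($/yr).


Number of orders = D/Q = 24.9120
Cost = 24.9120 * 148.7093 = 3704.6523

3704.6523 $/yr


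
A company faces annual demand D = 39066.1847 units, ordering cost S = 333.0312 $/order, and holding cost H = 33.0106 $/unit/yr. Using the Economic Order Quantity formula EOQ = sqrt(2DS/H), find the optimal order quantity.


2*D*S = 2 * 39066.1847 * 333.0312 = 26020516.7401
2*D*S/H = 788247.3127
EOQ = sqrt(788247.3127) = 887.8329

887.8329 units


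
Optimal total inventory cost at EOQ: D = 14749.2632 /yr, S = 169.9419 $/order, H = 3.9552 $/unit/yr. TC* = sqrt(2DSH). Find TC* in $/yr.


2*D*S*H = 19827558.4985
TC* = sqrt(19827558.4985) = 4452.8147

4452.8147 $/yr


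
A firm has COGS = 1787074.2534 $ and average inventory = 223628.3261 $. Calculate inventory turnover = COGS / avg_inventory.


Turnover = 1787074.2534 / 223628.3261 = 7.9913

7.9913


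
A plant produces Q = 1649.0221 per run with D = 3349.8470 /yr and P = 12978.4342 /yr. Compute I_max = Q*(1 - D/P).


D/P = 0.2581
1 - D/P = 0.7419
I_max = 1649.0221 * 0.7419 = 1223.3951

1223.3951 units


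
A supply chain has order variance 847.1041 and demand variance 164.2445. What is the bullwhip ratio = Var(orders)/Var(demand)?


BW = 847.1041 / 164.2445 = 5.1576

5.1576


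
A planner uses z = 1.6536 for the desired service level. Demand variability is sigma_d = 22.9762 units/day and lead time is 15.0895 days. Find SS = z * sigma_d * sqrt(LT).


sqrt(LT) = sqrt(15.0895) = 3.8845
SS = 1.6536 * 22.9762 * 3.8845 = 147.5863

147.5863 units


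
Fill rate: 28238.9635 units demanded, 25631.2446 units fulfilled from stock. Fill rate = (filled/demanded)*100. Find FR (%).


FR = 25631.2446 / 28238.9635 * 100 = 90.7655

90.7655%


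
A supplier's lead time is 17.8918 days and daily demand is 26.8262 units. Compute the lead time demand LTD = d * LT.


LTD = 26.8262 * 17.8918 = 479.9690

479.9690 units


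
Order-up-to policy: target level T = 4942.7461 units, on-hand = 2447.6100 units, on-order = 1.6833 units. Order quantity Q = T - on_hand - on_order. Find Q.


Inventory position = OH + OO = 2447.6100 + 1.6833 = 2449.2933
Q = 4942.7461 - 2449.2933 = 2493.4528

2493.4528 units


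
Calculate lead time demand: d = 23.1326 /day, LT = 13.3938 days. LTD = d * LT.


LTD = 23.1326 * 13.3938 = 309.8334

309.8334 units


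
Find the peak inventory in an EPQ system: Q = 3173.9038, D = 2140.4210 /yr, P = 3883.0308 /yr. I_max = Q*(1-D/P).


D/P = 0.5512
1 - D/P = 0.4488
I_max = 3173.9038 * 0.4488 = 1424.3708

1424.3708 units


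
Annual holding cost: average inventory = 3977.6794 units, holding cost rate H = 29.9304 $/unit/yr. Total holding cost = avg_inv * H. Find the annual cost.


Cost = 3977.6794 * 29.9304 = 119053.5355

119053.5355 $/yr


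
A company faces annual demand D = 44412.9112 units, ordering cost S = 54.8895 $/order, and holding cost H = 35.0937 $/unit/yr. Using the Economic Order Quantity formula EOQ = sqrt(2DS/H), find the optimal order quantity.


2*D*S = 2 * 44412.9112 * 54.8895 = 4875604.9786
2*D*S/H = 138931.0611
EOQ = sqrt(138931.0611) = 372.7346

372.7346 units


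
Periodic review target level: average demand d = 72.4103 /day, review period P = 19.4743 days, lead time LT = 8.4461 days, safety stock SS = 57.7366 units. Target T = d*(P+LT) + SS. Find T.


P + LT = 27.9204
d*(P+LT) = 72.4103 * 27.9204 = 2021.7245
T = 2021.7245 + 57.7366 = 2079.4611

2079.4611 units


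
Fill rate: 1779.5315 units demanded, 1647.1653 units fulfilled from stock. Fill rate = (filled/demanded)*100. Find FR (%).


FR = 1647.1653 / 1779.5315 * 100 = 92.5617

92.5617%


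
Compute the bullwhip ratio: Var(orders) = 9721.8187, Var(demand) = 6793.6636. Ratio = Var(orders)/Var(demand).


BW = 9721.8187 / 6793.6636 = 1.4310

1.4310


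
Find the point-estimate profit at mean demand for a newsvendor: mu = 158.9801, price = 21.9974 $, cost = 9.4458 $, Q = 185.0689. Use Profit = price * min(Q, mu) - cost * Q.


Sales at mu = min(185.0689, 158.9801) = 158.9801
Revenue = 21.9974 * 158.9801 = 3497.1489
Total cost = 9.4458 * 185.0689 = 1748.1238
Profit = 3497.1489 - 1748.1238 = 1749.0250

1749.0250 $


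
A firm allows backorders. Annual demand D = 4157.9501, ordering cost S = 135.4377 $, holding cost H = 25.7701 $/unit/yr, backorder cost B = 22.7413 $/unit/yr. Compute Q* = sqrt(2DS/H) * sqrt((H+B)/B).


sqrt(2DS/H) = 209.0578
sqrt((H+B)/B) = 1.4605
Q* = 209.0578 * 1.4605 = 305.3378

305.3378 units


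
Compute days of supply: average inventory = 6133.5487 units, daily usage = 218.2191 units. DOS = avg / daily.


DOS = 6133.5487 / 218.2191 = 28.1073

28.1073 days


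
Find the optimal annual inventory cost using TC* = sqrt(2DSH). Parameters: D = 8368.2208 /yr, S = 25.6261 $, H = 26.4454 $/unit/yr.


2*D*S*H = 11342160.3622
TC* = sqrt(11342160.3622) = 3367.8124

3367.8124 $/yr


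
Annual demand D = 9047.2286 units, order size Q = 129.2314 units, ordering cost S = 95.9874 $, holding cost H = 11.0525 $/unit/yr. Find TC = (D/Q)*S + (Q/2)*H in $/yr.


Ordering cost = D*S/Q = 6719.8835
Holding cost = Q*H/2 = 714.1650
TC = 6719.8835 + 714.1650 = 7434.0485

7434.0485 $/yr


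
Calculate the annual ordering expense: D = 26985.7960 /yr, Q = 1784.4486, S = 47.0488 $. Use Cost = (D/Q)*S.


Number of orders = D/Q = 15.1228
Cost = 15.1228 * 47.0488 = 711.5079

711.5079 $/yr


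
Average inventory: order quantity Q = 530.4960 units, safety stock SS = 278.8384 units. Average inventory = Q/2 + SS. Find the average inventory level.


Q/2 = 265.2480
Avg = 265.2480 + 278.8384 = 544.0864

544.0864 units


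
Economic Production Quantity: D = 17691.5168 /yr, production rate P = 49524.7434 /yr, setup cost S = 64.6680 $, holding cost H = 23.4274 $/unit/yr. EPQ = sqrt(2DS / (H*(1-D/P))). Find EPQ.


1 - D/P = 1 - 0.3572 = 0.6428
H*(1-D/P) = 15.0585
2DS = 2288150.0168
EPQ = sqrt(151950.4446) = 389.8082

389.8082 units


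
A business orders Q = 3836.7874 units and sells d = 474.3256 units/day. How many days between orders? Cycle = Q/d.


Cycle = 3836.7874 / 474.3256 = 8.0889

8.0889 days


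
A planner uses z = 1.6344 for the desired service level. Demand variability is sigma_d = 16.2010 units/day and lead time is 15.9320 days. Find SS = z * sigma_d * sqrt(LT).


sqrt(LT) = sqrt(15.9320) = 3.9915
SS = 1.6344 * 16.2010 * 3.9915 = 105.6903

105.6903 units
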